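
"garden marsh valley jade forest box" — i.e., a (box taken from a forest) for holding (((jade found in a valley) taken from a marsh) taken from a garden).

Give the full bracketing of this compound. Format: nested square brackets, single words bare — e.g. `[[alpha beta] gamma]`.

[[garden [marsh [valley jade]]] [forest box]]

Overall it is a kind of box (specifically "forest box"); the modifier is "garden marsh valley jade".
Within "garden marsh valley jade", the head is "jade" (specifically "marsh valley jade") and the modifier is "garden".
Within "marsh valley jade", the head is "jade" (specifically "valley jade") and the modifier is "marsh".
Within "valley jade", the head is "jade" and the modifier is "valley".
Within "forest box", the head is "box" and the modifier is "forest".
So the structure is [[garden [marsh [valley jade]]] [forest box]].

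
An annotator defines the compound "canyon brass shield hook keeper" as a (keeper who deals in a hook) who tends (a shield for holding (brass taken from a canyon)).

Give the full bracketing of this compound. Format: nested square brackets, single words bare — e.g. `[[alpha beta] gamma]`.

[[[canyon brass] shield] [hook keeper]]

At the top level: head "keeper" (specifically "hook keeper"); modifier "canyon brass shield".
Inside "canyon brass shield": head "shield", modifier "canyon brass".
Inside "canyon brass": head "brass", modifier "canyon".
Inside "hook keeper": head "keeper", modifier "hook".
Putting it together: [[[canyon brass] shield] [hook keeper]].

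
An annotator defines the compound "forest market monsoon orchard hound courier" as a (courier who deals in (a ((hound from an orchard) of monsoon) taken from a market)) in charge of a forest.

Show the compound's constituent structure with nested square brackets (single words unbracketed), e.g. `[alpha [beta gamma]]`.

[forest [[market [monsoon [orchard hound]]] courier]]

The outermost head in the paraphrase is "courier" (specifically "market monsoon orchard hound courier"), modified by "forest".
Within "market monsoon orchard hound courier", the head is "courier" and the modifier is "market monsoon orchard hound".
Within "market monsoon orchard hound", the head is "hound" (specifically "monsoon orchard hound") and the modifier is "market".
Within "monsoon orchard hound", the head is "hound" (specifically "orchard hound") and the modifier is "monsoon".
Within "orchard hound", the head is "hound" and the modifier is "orchard".
Putting it together: [forest [[market [monsoon [orchard hound]]] courier]].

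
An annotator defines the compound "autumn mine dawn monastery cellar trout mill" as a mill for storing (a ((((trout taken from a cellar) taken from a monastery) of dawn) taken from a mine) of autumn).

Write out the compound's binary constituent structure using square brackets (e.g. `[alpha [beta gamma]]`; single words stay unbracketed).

At the top level: head "mill"; modifier "autumn mine dawn monastery cellar trout".
Within "autumn mine dawn monastery cellar trout", the head is "trout" (specifically "mine dawn monastery cellar trout") and the modifier is "autumn".
Within "mine dawn monastery cellar trout", the head is "trout" (specifically "dawn monastery cellar trout") and the modifier is "mine".
Within "dawn monastery cellar trout", the head is "trout" (specifically "monastery cellar trout") and the modifier is "dawn".
Within "monastery cellar trout", the head is "trout" (specifically "cellar trout") and the modifier is "monastery".
Within "cellar trout", the head is "trout" and the modifier is "cellar".
Putting it together: [[autumn [mine [dawn [monastery [cellar trout]]]]] mill].

[[autumn [mine [dawn [monastery [cellar trout]]]]] mill]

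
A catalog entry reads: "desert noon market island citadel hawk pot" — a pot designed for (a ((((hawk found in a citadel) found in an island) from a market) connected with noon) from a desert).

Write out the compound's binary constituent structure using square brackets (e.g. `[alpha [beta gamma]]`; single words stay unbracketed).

Whole compound: head "pot", modifier "desert noon market island citadel hawk".
Inside "desert noon market island citadel hawk": head "hawk" (specifically "noon market island citadel hawk"), modifier "desert".
Inside "noon market island citadel hawk": head "hawk" (specifically "market island citadel hawk"), modifier "noon".
Inside "market island citadel hawk": head "hawk" (specifically "island citadel hawk"), modifier "market".
Inside "island citadel hawk": head "hawk" (specifically "citadel hawk"), modifier "island".
Inside "citadel hawk": head "hawk", modifier "citadel".
Putting it together: [[desert [noon [market [island [citadel hawk]]]]] pot].

[[desert [noon [market [island [citadel hawk]]]]] pot]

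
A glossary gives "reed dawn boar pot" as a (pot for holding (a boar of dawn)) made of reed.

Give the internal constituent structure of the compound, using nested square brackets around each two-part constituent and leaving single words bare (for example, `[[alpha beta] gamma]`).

The outermost head in the paraphrase is "pot" (specifically "dawn boar pot"), modified by "reed".
Inside "dawn boar pot": head "pot", modifier "dawn boar".
Inside "dawn boar": head "boar", modifier "dawn".
Assembled: [reed [[dawn boar] pot]].

[reed [[dawn boar] pot]]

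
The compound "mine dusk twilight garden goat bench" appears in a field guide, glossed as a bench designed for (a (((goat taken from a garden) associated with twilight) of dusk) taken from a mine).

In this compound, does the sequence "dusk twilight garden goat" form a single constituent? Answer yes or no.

The paraphrase groups the words so that "dusk twilight garden goat" is one unit: it corresponds to a single parenthesized sub-phrase.
The full structure is [[mine [dusk [twilight [garden goat]]]] bench], in which [dusk twilight garden goat] is a constituent.

yes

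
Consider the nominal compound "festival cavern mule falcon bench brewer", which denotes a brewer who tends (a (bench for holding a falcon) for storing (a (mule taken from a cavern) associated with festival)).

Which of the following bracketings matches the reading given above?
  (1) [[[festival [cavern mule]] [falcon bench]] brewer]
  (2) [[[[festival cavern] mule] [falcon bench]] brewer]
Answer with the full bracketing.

[[[festival [cavern mule]] [falcon bench]] brewer]

The paraphrase's head is the "brewer" part ("brewer"); its modifier is "festival cavern mule falcon bench".
That top-level split, carried through the inner groups, gives [[[festival [cavern mule]] [falcon bench]] brewer].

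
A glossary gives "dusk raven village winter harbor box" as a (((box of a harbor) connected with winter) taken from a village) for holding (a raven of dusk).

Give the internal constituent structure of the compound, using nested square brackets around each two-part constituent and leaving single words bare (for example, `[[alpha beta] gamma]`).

The outermost head in the paraphrase is "box" (specifically "village winter harbor box"), modified by "dusk raven".
Inside "dusk raven": head "raven", modifier "dusk".
Inside "village winter harbor box": head "box" (specifically "winter harbor box"), modifier "village".
Inside "winter harbor box": head "box" (specifically "harbor box"), modifier "winter".
Inside "harbor box": head "box", modifier "harbor".
So the structure is [[dusk raven] [village [winter [harbor box]]]].

[[dusk raven] [village [winter [harbor box]]]]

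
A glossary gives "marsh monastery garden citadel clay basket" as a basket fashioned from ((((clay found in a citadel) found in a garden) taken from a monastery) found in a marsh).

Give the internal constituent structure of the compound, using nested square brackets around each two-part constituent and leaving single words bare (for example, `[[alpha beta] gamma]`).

[[marsh [monastery [garden [citadel clay]]]] basket]

Overall it is a kind of basket; the modifier is "marsh monastery garden citadel clay".
Within "marsh monastery garden citadel clay", the head is "clay" (specifically "monastery garden citadel clay") and the modifier is "marsh".
Within "monastery garden citadel clay", the head is "clay" (specifically "garden citadel clay") and the modifier is "monastery".
Within "garden citadel clay", the head is "clay" (specifically "citadel clay") and the modifier is "garden".
Within "citadel clay", the head is "clay" and the modifier is "citadel".
Putting it together: [[marsh [monastery [garden [citadel clay]]]] basket].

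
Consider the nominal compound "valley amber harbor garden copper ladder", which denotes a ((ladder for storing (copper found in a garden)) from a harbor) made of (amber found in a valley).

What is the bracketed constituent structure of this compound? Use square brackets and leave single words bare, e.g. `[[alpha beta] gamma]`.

At the top level: head "ladder" (specifically "harbor garden copper ladder"); modifier "valley amber".
"valley amber" → head "amber", modifier "valley".
"harbor garden copper ladder" → head "ladder" (specifically "garden copper ladder"), modifier "harbor".
"garden copper ladder" → head "ladder", modifier "garden copper".
"garden copper" → head "copper", modifier "garden".
Assembled: [[valley amber] [harbor [[garden copper] ladder]]].

[[valley amber] [harbor [[garden copper] ladder]]]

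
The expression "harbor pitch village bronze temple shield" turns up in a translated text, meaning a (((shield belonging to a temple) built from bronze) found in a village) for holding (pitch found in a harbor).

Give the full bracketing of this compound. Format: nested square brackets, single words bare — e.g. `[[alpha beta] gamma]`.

[[harbor pitch] [village [bronze [temple shield]]]]

Overall it is a kind of shield (specifically "village bronze temple shield"); the modifier is "harbor pitch".
Inside "harbor pitch": head "pitch", modifier "harbor".
Inside "village bronze temple shield": head "shield" (specifically "bronze temple shield"), modifier "village".
Inside "bronze temple shield": head "shield" (specifically "temple shield"), modifier "bronze".
Inside "temple shield": head "shield", modifier "temple".
Assembled: [[harbor pitch] [village [bronze [temple shield]]]].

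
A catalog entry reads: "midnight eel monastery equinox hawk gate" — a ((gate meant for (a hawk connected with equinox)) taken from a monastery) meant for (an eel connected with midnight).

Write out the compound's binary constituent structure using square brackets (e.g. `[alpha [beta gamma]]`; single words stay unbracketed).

[[midnight eel] [monastery [[equinox hawk] gate]]]

At the top level: head "gate" (specifically "monastery equinox hawk gate"); modifier "midnight eel".
Inside "midnight eel": head "eel", modifier "midnight".
Inside "monastery equinox hawk gate": head "gate" (specifically "equinox hawk gate"), modifier "monastery".
Inside "equinox hawk gate": head "gate", modifier "equinox hawk".
Inside "equinox hawk": head "hawk", modifier "equinox".
So the structure is [[midnight eel] [monastery [[equinox hawk] gate]]].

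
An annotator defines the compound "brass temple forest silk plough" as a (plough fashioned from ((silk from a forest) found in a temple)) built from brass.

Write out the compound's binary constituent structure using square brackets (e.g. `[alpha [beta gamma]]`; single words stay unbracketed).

The outermost head in the paraphrase is "plough" (specifically "temple forest silk plough"), modified by "brass".
Within "temple forest silk plough", the head is "plough" and the modifier is "temple forest silk".
Within "temple forest silk", the head is "silk" (specifically "forest silk") and the modifier is "temple".
Within "forest silk", the head is "silk" and the modifier is "forest".
Putting it together: [brass [[temple [forest silk]] plough]].

[brass [[temple [forest silk]] plough]]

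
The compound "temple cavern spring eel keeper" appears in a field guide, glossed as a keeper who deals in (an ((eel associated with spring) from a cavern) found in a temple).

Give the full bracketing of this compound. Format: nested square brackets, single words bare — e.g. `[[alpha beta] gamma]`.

Whole compound: head "keeper", modifier "temple cavern spring eel".
"temple cavern spring eel" → head "eel" (specifically "cavern spring eel"), modifier "temple".
"cavern spring eel" → head "eel" (specifically "spring eel"), modifier "cavern".
"spring eel" → head "eel", modifier "spring".
Assembled: [[temple [cavern [spring eel]]] keeper].

[[temple [cavern [spring eel]]] keeper]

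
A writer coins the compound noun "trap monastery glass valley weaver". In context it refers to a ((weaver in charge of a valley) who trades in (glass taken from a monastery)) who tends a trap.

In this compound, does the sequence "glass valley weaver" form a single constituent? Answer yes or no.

The top-level split is [trap] [monastery glass valley weaver]; the full structure is [trap [[monastery glass] [valley weaver]]].
"glass valley weaver" straddles a constituent boundary, so it is not a single unit.

no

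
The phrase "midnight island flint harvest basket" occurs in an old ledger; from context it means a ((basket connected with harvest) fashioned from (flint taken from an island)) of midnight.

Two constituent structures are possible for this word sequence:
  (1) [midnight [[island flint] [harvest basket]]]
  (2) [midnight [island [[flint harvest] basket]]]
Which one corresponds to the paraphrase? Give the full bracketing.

[midnight [[island flint] [harvest basket]]]

The paraphrase's head is the "basket" part ("island flint harvest basket"); its modifier is "midnight".
That top-level split, carried through the inner groups, gives [midnight [[island flint] [harvest basket]]].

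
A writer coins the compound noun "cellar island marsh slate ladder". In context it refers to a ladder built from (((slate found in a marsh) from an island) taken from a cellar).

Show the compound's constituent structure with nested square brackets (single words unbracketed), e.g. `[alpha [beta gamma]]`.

[[cellar [island [marsh slate]]] ladder]

The outermost head in the paraphrase is "ladder", modified by "cellar island marsh slate".
Inside "cellar island marsh slate": head "slate" (specifically "island marsh slate"), modifier "cellar".
Inside "island marsh slate": head "slate" (specifically "marsh slate"), modifier "island".
Inside "marsh slate": head "slate", modifier "marsh".
So the structure is [[cellar [island [marsh slate]]] ladder].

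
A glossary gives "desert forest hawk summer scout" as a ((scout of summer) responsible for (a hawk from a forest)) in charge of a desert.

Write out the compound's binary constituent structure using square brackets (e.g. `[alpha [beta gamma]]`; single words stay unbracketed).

[desert [[forest hawk] [summer scout]]]

Whole compound: head "scout" (specifically "forest hawk summer scout"), modifier "desert".
Within "forest hawk summer scout", the head is "scout" (specifically "summer scout") and the modifier is "forest hawk".
Within "forest hawk", the head is "hawk" and the modifier is "forest".
Within "summer scout", the head is "scout" and the modifier is "summer".
So the structure is [desert [[forest hawk] [summer scout]]].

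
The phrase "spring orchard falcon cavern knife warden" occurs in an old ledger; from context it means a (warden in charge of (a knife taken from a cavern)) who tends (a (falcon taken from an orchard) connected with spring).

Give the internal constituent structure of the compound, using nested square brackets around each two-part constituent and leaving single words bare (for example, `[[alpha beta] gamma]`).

Overall it is a kind of warden (specifically "cavern knife warden"); the modifier is "spring orchard falcon".
Within "spring orchard falcon", the head is "falcon" (specifically "orchard falcon") and the modifier is "spring".
Within "orchard falcon", the head is "falcon" and the modifier is "orchard".
Within "cavern knife warden", the head is "warden" and the modifier is "cavern knife".
Within "cavern knife", the head is "knife" and the modifier is "cavern".
So the structure is [[spring [orchard falcon]] [[cavern knife] warden]].

[[spring [orchard falcon]] [[cavern knife] warden]]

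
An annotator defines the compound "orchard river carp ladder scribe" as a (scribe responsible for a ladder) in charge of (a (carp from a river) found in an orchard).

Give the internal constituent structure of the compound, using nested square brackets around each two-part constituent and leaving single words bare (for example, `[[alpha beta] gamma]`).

[[orchard [river carp]] [ladder scribe]]

At the top level: head "scribe" (specifically "ladder scribe"); modifier "orchard river carp".
Within "orchard river carp", the head is "carp" (specifically "river carp") and the modifier is "orchard".
Within "river carp", the head is "carp" and the modifier is "river".
Within "ladder scribe", the head is "scribe" and the modifier is "ladder".
Assembled: [[orchard [river carp]] [ladder scribe]].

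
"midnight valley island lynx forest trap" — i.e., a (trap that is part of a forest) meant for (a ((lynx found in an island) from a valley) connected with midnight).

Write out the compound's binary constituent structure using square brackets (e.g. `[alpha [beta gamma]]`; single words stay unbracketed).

The outermost head in the paraphrase is "trap" (specifically "forest trap"), modified by "midnight valley island lynx".
Inside "midnight valley island lynx": head "lynx" (specifically "valley island lynx"), modifier "midnight".
Inside "valley island lynx": head "lynx" (specifically "island lynx"), modifier "valley".
Inside "island lynx": head "lynx", modifier "island".
Inside "forest trap": head "trap", modifier "forest".
Putting it together: [[midnight [valley [island lynx]]] [forest trap]].

[[midnight [valley [island lynx]]] [forest trap]]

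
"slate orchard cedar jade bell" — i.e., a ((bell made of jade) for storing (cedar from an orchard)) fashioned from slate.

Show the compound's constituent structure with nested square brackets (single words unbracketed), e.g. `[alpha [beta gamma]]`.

The outermost head in the paraphrase is "bell" (specifically "orchard cedar jade bell"), modified by "slate".
"orchard cedar jade bell" → head "bell" (specifically "jade bell"), modifier "orchard cedar".
"orchard cedar" → head "cedar", modifier "orchard".
"jade bell" → head "bell", modifier "jade".
So the structure is [slate [[orchard cedar] [jade bell]]].

[slate [[orchard cedar] [jade bell]]]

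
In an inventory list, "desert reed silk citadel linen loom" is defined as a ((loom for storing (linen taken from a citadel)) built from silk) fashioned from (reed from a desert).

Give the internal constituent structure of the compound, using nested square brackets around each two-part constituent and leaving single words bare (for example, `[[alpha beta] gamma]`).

At the top level: head "loom" (specifically "silk citadel linen loom"); modifier "desert reed".
Within "desert reed", the head is "reed" and the modifier is "desert".
Within "silk citadel linen loom", the head is "loom" (specifically "citadel linen loom") and the modifier is "silk".
Within "citadel linen loom", the head is "loom" and the modifier is "citadel linen".
Within "citadel linen", the head is "linen" and the modifier is "citadel".
Assembled: [[desert reed] [silk [[citadel linen] loom]]].

[[desert reed] [silk [[citadel linen] loom]]]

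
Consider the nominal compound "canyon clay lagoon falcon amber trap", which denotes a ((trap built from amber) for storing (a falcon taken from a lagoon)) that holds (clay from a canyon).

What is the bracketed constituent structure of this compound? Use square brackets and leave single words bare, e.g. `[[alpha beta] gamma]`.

Whole compound: head "trap" (specifically "lagoon falcon amber trap"), modifier "canyon clay".
"canyon clay" → head "clay", modifier "canyon".
"lagoon falcon amber trap" → head "trap" (specifically "amber trap"), modifier "lagoon falcon".
"lagoon falcon" → head "falcon", modifier "lagoon".
"amber trap" → head "trap", modifier "amber".
Putting it together: [[canyon clay] [[lagoon falcon] [amber trap]]].

[[canyon clay] [[lagoon falcon] [amber trap]]]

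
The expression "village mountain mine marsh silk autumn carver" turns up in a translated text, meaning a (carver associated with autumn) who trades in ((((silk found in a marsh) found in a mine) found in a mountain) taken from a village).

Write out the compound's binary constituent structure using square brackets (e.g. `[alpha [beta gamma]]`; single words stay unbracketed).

[[village [mountain [mine [marsh silk]]]] [autumn carver]]

At the top level: head "carver" (specifically "autumn carver"); modifier "village mountain mine marsh silk".
Inside "village mountain mine marsh silk": head "silk" (specifically "mountain mine marsh silk"), modifier "village".
Inside "mountain mine marsh silk": head "silk" (specifically "mine marsh silk"), modifier "mountain".
Inside "mine marsh silk": head "silk" (specifically "marsh silk"), modifier "mine".
Inside "marsh silk": head "silk", modifier "marsh".
Inside "autumn carver": head "carver", modifier "autumn".
So the structure is [[village [mountain [mine [marsh silk]]]] [autumn carver]].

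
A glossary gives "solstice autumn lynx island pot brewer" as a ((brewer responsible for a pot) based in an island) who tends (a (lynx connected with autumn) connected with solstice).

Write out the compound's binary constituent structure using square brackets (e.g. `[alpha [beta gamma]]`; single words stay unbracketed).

At the top level: head "brewer" (specifically "island pot brewer"); modifier "solstice autumn lynx".
Within "solstice autumn lynx", the head is "lynx" (specifically "autumn lynx") and the modifier is "solstice".
Within "autumn lynx", the head is "lynx" and the modifier is "autumn".
Within "island pot brewer", the head is "brewer" (specifically "pot brewer") and the modifier is "island".
Within "pot brewer", the head is "brewer" and the modifier is "pot".
Assembled: [[solstice [autumn lynx]] [island [pot brewer]]].

[[solstice [autumn lynx]] [island [pot brewer]]]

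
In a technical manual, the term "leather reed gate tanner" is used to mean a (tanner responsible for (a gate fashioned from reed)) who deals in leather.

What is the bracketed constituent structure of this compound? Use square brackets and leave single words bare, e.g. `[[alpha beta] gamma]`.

Overall it is a kind of tanner (specifically "reed gate tanner"); the modifier is "leather".
Inside "reed gate tanner": head "tanner", modifier "reed gate".
Inside "reed gate": head "gate", modifier "reed".
Assembled: [leather [[reed gate] tanner]].

[leather [[reed gate] tanner]]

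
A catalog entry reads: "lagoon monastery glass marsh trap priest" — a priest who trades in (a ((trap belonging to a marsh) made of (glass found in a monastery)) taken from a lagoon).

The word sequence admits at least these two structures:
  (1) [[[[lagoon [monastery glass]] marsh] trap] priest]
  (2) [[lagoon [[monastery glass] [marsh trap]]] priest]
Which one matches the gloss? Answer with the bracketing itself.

The paraphrase's head is the "priest" part ("priest"); its modifier is "lagoon monastery glass marsh trap".
That top-level split, carried through the inner groups, gives [[lagoon [[monastery glass] [marsh trap]]] priest].

[[lagoon [[monastery glass] [marsh trap]]] priest]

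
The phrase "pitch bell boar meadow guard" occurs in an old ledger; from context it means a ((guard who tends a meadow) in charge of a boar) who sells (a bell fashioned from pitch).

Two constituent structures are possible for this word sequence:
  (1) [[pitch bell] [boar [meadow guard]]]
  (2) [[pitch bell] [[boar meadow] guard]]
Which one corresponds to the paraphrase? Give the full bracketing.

The paraphrase's head is the "guard" part ("boar meadow guard"); its modifier is "pitch bell".
That top-level split, carried through the inner groups, gives [[pitch bell] [boar [meadow guard]]].

[[pitch bell] [boar [meadow guard]]]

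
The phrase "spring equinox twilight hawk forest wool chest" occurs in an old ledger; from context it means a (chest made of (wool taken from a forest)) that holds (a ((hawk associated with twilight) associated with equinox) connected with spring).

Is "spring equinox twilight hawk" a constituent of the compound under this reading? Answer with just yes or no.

The paraphrase groups the words so that "spring equinox twilight hawk" is one unit: it corresponds to a single parenthesized sub-phrase.
The full structure is [[spring [equinox [twilight hawk]]] [[forest wool] chest]], in which [spring equinox twilight hawk] is a constituent.

yes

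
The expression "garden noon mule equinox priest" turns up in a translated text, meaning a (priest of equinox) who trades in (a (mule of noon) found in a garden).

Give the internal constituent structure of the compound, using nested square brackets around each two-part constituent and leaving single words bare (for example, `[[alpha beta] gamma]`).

At the top level: head "priest" (specifically "equinox priest"); modifier "garden noon mule".
"garden noon mule" → head "mule" (specifically "noon mule"), modifier "garden".
"noon mule" → head "mule", modifier "noon".
"equinox priest" → head "priest", modifier "equinox".
So the structure is [[garden [noon mule]] [equinox priest]].

[[garden [noon mule]] [equinox priest]]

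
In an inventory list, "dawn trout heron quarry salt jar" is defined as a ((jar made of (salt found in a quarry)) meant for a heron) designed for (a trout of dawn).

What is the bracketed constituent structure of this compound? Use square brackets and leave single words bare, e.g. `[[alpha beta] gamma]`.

The outermost head in the paraphrase is "jar" (specifically "heron quarry salt jar"), modified by "dawn trout".
"dawn trout" → head "trout", modifier "dawn".
"heron quarry salt jar" → head "jar" (specifically "quarry salt jar"), modifier "heron".
"quarry salt jar" → head "jar", modifier "quarry salt".
"quarry salt" → head "salt", modifier "quarry".
Putting it together: [[dawn trout] [heron [[quarry salt] jar]]].

[[dawn trout] [heron [[quarry salt] jar]]]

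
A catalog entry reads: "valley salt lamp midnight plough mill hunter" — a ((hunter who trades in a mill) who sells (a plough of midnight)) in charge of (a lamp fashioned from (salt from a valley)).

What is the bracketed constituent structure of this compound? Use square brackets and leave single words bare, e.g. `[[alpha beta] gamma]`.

At the top level: head "hunter" (specifically "midnight plough mill hunter"); modifier "valley salt lamp".
Within "valley salt lamp", the head is "lamp" and the modifier is "valley salt".
Within "valley salt", the head is "salt" and the modifier is "valley".
Within "midnight plough mill hunter", the head is "hunter" (specifically "mill hunter") and the modifier is "midnight plough".
Within "midnight plough", the head is "plough" and the modifier is "midnight".
Within "mill hunter", the head is "hunter" and the modifier is "mill".
So the structure is [[[valley salt] lamp] [[midnight plough] [mill hunter]]].

[[[valley salt] lamp] [[midnight plough] [mill hunter]]]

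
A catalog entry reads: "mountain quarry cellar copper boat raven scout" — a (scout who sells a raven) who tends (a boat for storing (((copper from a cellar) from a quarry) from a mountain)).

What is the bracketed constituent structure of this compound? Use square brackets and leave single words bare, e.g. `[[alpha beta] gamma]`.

[[[mountain [quarry [cellar copper]]] boat] [raven scout]]

Overall it is a kind of scout (specifically "raven scout"); the modifier is "mountain quarry cellar copper boat".
"mountain quarry cellar copper boat" → head "boat", modifier "mountain quarry cellar copper".
"mountain quarry cellar copper" → head "copper" (specifically "quarry cellar copper"), modifier "mountain".
"quarry cellar copper" → head "copper" (specifically "cellar copper"), modifier "quarry".
"cellar copper" → head "copper", modifier "cellar".
"raven scout" → head "scout", modifier "raven".
Assembled: [[[mountain [quarry [cellar copper]]] boat] [raven scout]].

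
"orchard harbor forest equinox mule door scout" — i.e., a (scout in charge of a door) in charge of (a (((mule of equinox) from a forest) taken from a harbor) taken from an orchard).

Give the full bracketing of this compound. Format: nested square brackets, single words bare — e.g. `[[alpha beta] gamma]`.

The outermost head in the paraphrase is "scout" (specifically "door scout"), modified by "orchard harbor forest equinox mule".
"orchard harbor forest equinox mule" → head "mule" (specifically "harbor forest equinox mule"), modifier "orchard".
"harbor forest equinox mule" → head "mule" (specifically "forest equinox mule"), modifier "harbor".
"forest equinox mule" → head "mule" (specifically "equinox mule"), modifier "forest".
"equinox mule" → head "mule", modifier "equinox".
"door scout" → head "scout", modifier "door".
Putting it together: [[orchard [harbor [forest [equinox mule]]]] [door scout]].

[[orchard [harbor [forest [equinox mule]]]] [door scout]]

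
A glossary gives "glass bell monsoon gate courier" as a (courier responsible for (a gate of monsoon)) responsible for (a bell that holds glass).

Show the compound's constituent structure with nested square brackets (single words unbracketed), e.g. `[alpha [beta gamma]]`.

At the top level: head "courier" (specifically "monsoon gate courier"); modifier "glass bell".
Inside "glass bell": head "bell", modifier "glass".
Inside "monsoon gate courier": head "courier", modifier "monsoon gate".
Inside "monsoon gate": head "gate", modifier "monsoon".
Assembled: [[glass bell] [[monsoon gate] courier]].

[[glass bell] [[monsoon gate] courier]]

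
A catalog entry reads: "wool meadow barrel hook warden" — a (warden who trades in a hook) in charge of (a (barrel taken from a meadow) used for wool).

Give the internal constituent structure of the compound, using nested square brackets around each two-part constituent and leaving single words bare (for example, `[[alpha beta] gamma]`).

The outermost head in the paraphrase is "warden" (specifically "hook warden"), modified by "wool meadow barrel".
Within "wool meadow barrel", the head is "barrel" (specifically "meadow barrel") and the modifier is "wool".
Within "meadow barrel", the head is "barrel" and the modifier is "meadow".
Within "hook warden", the head is "warden" and the modifier is "hook".
Putting it together: [[wool [meadow barrel]] [hook warden]].

[[wool [meadow barrel]] [hook warden]]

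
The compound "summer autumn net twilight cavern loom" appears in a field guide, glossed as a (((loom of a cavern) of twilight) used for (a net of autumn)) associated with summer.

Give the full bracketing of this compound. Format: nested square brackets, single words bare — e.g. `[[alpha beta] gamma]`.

The outermost head in the paraphrase is "loom" (specifically "autumn net twilight cavern loom"), modified by "summer".
"autumn net twilight cavern loom" → head "loom" (specifically "twilight cavern loom"), modifier "autumn net".
"autumn net" → head "net", modifier "autumn".
"twilight cavern loom" → head "loom" (specifically "cavern loom"), modifier "twilight".
"cavern loom" → head "loom", modifier "cavern".
Putting it together: [summer [[autumn net] [twilight [cavern loom]]]].

[summer [[autumn net] [twilight [cavern loom]]]]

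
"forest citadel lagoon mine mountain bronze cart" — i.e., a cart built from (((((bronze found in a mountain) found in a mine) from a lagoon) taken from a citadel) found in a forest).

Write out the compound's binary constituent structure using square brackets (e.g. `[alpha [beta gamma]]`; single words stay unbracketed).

[[forest [citadel [lagoon [mine [mountain bronze]]]]] cart]

At the top level: head "cart"; modifier "forest citadel lagoon mine mountain bronze".
Inside "forest citadel lagoon mine mountain bronze": head "bronze" (specifically "citadel lagoon mine mountain bronze"), modifier "forest".
Inside "citadel lagoon mine mountain bronze": head "bronze" (specifically "lagoon mine mountain bronze"), modifier "citadel".
Inside "lagoon mine mountain bronze": head "bronze" (specifically "mine mountain bronze"), modifier "lagoon".
Inside "mine mountain bronze": head "bronze" (specifically "mountain bronze"), modifier "mine".
Inside "mountain bronze": head "bronze", modifier "mountain".
Putting it together: [[forest [citadel [lagoon [mine [mountain bronze]]]]] cart].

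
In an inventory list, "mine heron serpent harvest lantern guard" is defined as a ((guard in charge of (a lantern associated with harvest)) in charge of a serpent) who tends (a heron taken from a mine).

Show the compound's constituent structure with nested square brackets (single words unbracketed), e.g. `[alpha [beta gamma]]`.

Whole compound: head "guard" (specifically "serpent harvest lantern guard"), modifier "mine heron".
Within "mine heron", the head is "heron" and the modifier is "mine".
Within "serpent harvest lantern guard", the head is "guard" (specifically "harvest lantern guard") and the modifier is "serpent".
Within "harvest lantern guard", the head is "guard" and the modifier is "harvest lantern".
Within "harvest lantern", the head is "lantern" and the modifier is "harvest".
So the structure is [[mine heron] [serpent [[harvest lantern] guard]]].

[[mine heron] [serpent [[harvest lantern] guard]]]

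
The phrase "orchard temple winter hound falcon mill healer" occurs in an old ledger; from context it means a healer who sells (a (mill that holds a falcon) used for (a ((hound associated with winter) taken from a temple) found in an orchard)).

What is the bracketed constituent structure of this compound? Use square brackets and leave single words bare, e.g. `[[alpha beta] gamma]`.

Whole compound: head "healer", modifier "orchard temple winter hound falcon mill".
Inside "orchard temple winter hound falcon mill": head "mill" (specifically "falcon mill"), modifier "orchard temple winter hound".
Inside "orchard temple winter hound": head "hound" (specifically "temple winter hound"), modifier "orchard".
Inside "temple winter hound": head "hound" (specifically "winter hound"), modifier "temple".
Inside "winter hound": head "hound", modifier "winter".
Inside "falcon mill": head "mill", modifier "falcon".
Assembled: [[[orchard [temple [winter hound]]] [falcon mill]] healer].

[[[orchard [temple [winter hound]]] [falcon mill]] healer]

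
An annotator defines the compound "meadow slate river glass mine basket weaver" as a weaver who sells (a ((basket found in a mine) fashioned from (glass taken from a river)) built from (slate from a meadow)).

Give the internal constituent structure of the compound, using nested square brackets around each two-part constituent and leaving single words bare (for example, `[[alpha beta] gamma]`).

[[[meadow slate] [[river glass] [mine basket]]] weaver]

The outermost head in the paraphrase is "weaver", modified by "meadow slate river glass mine basket".
Within "meadow slate river glass mine basket", the head is "basket" (specifically "river glass mine basket") and the modifier is "meadow slate".
Within "meadow slate", the head is "slate" and the modifier is "meadow".
Within "river glass mine basket", the head is "basket" (specifically "mine basket") and the modifier is "river glass".
Within "river glass", the head is "glass" and the modifier is "river".
Within "mine basket", the head is "basket" and the modifier is "mine".
Assembled: [[[meadow slate] [[river glass] [mine basket]]] weaver].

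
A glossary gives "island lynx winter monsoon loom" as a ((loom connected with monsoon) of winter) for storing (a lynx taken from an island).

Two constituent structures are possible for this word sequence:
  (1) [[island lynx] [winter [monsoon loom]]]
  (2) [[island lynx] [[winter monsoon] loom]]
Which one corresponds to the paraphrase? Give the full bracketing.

[[island lynx] [winter [monsoon loom]]]

The paraphrase's head is the "loom" part ("winter monsoon loom"); its modifier is "island lynx".
That top-level split, carried through the inner groups, gives [[island lynx] [winter [monsoon loom]]].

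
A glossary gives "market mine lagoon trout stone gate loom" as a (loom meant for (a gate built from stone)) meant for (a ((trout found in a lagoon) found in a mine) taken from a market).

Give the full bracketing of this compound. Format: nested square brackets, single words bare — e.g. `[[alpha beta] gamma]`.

[[market [mine [lagoon trout]]] [[stone gate] loom]]

Overall it is a kind of loom (specifically "stone gate loom"); the modifier is "market mine lagoon trout".
"market mine lagoon trout" → head "trout" (specifically "mine lagoon trout"), modifier "market".
"mine lagoon trout" → head "trout" (specifically "lagoon trout"), modifier "mine".
"lagoon trout" → head "trout", modifier "lagoon".
"stone gate loom" → head "loom", modifier "stone gate".
"stone gate" → head "gate", modifier "stone".
Assembled: [[market [mine [lagoon trout]]] [[stone gate] loom]].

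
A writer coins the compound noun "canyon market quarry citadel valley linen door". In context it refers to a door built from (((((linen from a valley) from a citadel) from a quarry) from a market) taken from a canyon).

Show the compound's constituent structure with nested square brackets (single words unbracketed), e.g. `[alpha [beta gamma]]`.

At the top level: head "door"; modifier "canyon market quarry citadel valley linen".
Inside "canyon market quarry citadel valley linen": head "linen" (specifically "market quarry citadel valley linen"), modifier "canyon".
Inside "market quarry citadel valley linen": head "linen" (specifically "quarry citadel valley linen"), modifier "market".
Inside "quarry citadel valley linen": head "linen" (specifically "citadel valley linen"), modifier "quarry".
Inside "citadel valley linen": head "linen" (specifically "valley linen"), modifier "citadel".
Inside "valley linen": head "linen", modifier "valley".
Putting it together: [[canyon [market [quarry [citadel [valley linen]]]]] door].

[[canyon [market [quarry [citadel [valley linen]]]]] door]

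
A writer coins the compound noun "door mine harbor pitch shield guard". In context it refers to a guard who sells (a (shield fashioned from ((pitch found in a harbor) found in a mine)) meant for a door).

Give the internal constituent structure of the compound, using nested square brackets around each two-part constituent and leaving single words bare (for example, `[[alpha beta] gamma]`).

[[door [[mine [harbor pitch]] shield]] guard]

Overall it is a kind of guard; the modifier is "door mine harbor pitch shield".
"door mine harbor pitch shield" → head "shield" (specifically "mine harbor pitch shield"), modifier "door".
"mine harbor pitch shield" → head "shield", modifier "mine harbor pitch".
"mine harbor pitch" → head "pitch" (specifically "harbor pitch"), modifier "mine".
"harbor pitch" → head "pitch", modifier "harbor".
Assembled: [[door [[mine [harbor pitch]] shield]] guard].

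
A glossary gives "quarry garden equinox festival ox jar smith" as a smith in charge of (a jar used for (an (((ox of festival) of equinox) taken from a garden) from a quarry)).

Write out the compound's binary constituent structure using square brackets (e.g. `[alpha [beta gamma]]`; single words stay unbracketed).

[[[quarry [garden [equinox [festival ox]]]] jar] smith]

Overall it is a kind of smith; the modifier is "quarry garden equinox festival ox jar".
Within "quarry garden equinox festival ox jar", the head is "jar" and the modifier is "quarry garden equinox festival ox".
Within "quarry garden equinox festival ox", the head is "ox" (specifically "garden equinox festival ox") and the modifier is "quarry".
Within "garden equinox festival ox", the head is "ox" (specifically "equinox festival ox") and the modifier is "garden".
Within "equinox festival ox", the head is "ox" (specifically "festival ox") and the modifier is "equinox".
Within "festival ox", the head is "ox" and the modifier is "festival".
So the structure is [[[quarry [garden [equinox [festival ox]]]] jar] smith].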